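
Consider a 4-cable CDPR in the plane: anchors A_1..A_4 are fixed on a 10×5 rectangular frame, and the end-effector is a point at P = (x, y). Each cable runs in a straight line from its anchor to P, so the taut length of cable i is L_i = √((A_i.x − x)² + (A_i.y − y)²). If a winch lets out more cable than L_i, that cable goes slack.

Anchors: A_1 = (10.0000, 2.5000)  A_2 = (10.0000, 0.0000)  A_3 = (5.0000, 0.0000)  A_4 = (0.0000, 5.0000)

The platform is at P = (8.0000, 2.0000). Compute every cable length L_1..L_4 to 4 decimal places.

L_1 = √((10.0000−8.0000)² + (2.5000−2.0000)²) = 2.0616
L_2 = √((10.0000−8.0000)² + (0.0000−2.0000)²) = 2.8284
L_3 = √((5.0000−8.0000)² + (0.0000−2.0000)²) = 3.6056
L_4 = √((0.0000−8.0000)² + (5.0000−2.0000)²) = 8.5440

(2.0616, 2.8284, 3.6056, 8.5440)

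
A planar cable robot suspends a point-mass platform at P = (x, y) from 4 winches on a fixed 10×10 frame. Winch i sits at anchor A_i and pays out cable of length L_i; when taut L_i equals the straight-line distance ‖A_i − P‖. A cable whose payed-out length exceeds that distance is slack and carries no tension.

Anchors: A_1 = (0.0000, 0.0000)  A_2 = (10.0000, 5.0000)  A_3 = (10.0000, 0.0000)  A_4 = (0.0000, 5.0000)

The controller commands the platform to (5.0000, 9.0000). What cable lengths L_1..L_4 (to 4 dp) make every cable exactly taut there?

cable 1: Δx=-5.0000, Δy=-9.0000; L_1 = √(Δx²+Δy²) = 10.2956
cable 2: Δx=5.0000, Δy=-4.0000; L_2 = √(Δx²+Δy²) = 6.4031
cable 3: Δx=5.0000, Δy=-9.0000; L_3 = √(Δx²+Δy²) = 10.2956
cable 4: Δx=-5.0000, Δy=-4.0000; L_4 = √(Δx²+Δy²) = 6.4031

(10.2956, 6.4031, 10.2956, 6.4031)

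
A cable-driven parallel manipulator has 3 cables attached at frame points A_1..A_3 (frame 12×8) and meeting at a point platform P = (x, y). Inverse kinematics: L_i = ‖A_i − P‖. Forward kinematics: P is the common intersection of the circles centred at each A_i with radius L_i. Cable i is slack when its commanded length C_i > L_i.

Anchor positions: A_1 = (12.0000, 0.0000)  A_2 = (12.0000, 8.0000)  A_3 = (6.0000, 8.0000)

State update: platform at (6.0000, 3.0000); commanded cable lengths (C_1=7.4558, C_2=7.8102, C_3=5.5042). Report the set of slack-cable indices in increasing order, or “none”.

1, 3

i=1: geometric 6.7082 vs commanded 7.4558 ⇒ slack
i=2: geometric 7.8102 vs commanded 7.8102 ⇒ taut
i=3: geometric 5.0000 vs commanded 5.5042 ⇒ slack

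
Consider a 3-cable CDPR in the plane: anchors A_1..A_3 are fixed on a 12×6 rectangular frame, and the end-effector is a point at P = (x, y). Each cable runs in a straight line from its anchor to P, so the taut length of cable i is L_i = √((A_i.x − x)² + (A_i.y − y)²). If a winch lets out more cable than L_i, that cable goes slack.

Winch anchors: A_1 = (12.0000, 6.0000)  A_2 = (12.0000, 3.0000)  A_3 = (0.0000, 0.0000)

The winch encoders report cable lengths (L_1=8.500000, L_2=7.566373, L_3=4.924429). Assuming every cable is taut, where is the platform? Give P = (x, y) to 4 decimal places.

circle eqns → linear via eq_j − eq_1; set k_j = A_j·A_j − L_j²
k_1 = 144.0000+36.0000−72.2500 = 107.7500
0.0000·x + 6.0000·y = k_1−k_2 = 12.0000
24.0000·x + 12.0000·y = k_1−k_3 = 132.0000
solve first two rows → x=4.5000, y=2.0000

(4.5000, 2.0000)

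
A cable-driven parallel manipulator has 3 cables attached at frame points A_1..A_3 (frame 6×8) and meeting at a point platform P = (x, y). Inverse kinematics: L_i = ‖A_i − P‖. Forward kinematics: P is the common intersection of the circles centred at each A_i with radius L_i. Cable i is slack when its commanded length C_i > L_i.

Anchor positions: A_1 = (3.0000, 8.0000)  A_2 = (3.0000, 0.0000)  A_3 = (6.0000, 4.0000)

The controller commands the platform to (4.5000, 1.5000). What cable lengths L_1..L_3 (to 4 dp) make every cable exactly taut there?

L_1 = √((3.0000−4.5000)² + (8.0000−1.5000)²) = 6.6708
L_2 = √((3.0000−4.5000)² + (0.0000−1.5000)²) = 2.1213
L_3 = √((6.0000−4.5000)² + (4.0000−1.5000)²) = 2.9155

(6.6708, 2.1213, 2.9155)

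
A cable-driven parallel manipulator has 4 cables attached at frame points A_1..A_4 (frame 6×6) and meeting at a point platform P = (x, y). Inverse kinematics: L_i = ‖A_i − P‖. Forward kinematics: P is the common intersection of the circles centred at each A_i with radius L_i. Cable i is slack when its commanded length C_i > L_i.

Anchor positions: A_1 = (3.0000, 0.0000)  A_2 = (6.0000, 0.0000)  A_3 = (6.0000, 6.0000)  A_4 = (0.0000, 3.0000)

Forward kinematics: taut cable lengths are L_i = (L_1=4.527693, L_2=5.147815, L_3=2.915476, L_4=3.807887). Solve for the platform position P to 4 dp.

circle eqns → linear via eq_j − eq_1; set k_j = A_j·A_j − L_j²
k_1 = 9.0000+0.0000−20.5000 = -11.5000
-6.0000·x + 0.0000·y = k_1−k_2 = -21.0000
-6.0000·x − 12.0000·y = k_1−k_3 = -75.0000
6.0000·x − 6.0000·y = k_1−k_4 = -6.0000
solve first two rows → x=3.5000, y=4.5000
check cable 4: ‖A_4−P‖² = 14.5000 ≈ L_4² = 14.5000 ✓

(3.5000, 4.5000)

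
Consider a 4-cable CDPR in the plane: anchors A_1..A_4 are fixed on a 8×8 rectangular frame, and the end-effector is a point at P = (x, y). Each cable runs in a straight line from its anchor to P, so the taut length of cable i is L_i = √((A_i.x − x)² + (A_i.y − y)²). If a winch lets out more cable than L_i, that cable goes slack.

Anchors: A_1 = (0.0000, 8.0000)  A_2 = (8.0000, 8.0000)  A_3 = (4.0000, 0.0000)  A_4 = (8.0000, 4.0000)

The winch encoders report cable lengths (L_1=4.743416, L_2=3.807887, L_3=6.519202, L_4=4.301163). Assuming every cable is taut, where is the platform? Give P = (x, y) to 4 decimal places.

(4.5000, 6.5000)

circle eqns → linear via eq_j − eq_1; set c_j = A_j·A_j − L_j²
c_1 = 0.0000+64.0000−22.5000 = 41.5000
-16.0000·x + 0.0000·y = c_1−c_2 = -72.0000
-8.0000·x + 16.0000·y = c_1−c_3 = 68.0000
-16.0000·x + 8.0000·y = c_1−c_4 = -20.0000
solve first two rows → x=4.5000, y=6.5000
check cable 4: ‖A_4−P‖² = 18.5000 ≈ L_4² = 18.5000 ✓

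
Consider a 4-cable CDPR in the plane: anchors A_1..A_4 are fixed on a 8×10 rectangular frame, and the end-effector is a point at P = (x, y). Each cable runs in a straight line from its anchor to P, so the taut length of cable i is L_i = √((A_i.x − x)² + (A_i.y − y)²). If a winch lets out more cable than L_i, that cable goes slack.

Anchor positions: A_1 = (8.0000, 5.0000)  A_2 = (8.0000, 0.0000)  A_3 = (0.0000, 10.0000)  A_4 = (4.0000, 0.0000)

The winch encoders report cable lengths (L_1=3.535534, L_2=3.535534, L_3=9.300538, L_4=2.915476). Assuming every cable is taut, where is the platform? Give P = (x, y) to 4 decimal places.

(5.5000, 2.5000)

circle eqns → linear via eq_j − eq_1; set c_j = A_j·A_j − L_j²
c_1 = 64.0000+25.0000−12.5000 = 76.5000
0.0000·x + 10.0000·y = c_1−c_2 = 25.0000
16.0000·x − 10.0000·y = c_1−c_3 = 63.0000
8.0000·x + 10.0000·y = c_1−c_4 = 69.0000
solve first two rows → x=5.5000, y=2.5000
check cable 4: ‖A_4−P‖² = 8.5000 ≈ L_4² = 8.5000 ✓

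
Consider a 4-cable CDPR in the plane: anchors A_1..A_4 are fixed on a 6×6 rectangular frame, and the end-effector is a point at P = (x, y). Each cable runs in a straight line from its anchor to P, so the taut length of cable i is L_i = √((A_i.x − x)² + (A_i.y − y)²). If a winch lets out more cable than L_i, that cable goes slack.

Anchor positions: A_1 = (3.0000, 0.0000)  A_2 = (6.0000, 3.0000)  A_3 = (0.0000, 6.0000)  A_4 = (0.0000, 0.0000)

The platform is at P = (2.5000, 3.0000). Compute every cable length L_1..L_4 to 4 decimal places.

(3.0414, 3.5000, 3.9051, 3.9051)

L_1: Δ = A_1−P = (0.5000, -3.0000) → ‖Δ‖ = √9.2500 = 3.0414
L_2: Δ = A_2−P = (3.5000, 0.0000) → ‖Δ‖ = √12.2500 = 3.5000
L_3: Δ = A_3−P = (-2.5000, 3.0000) → ‖Δ‖ = √15.2500 = 3.9051
L_4: Δ = A_4−P = (-2.5000, -3.0000) → ‖Δ‖ = √15.2500 = 3.9051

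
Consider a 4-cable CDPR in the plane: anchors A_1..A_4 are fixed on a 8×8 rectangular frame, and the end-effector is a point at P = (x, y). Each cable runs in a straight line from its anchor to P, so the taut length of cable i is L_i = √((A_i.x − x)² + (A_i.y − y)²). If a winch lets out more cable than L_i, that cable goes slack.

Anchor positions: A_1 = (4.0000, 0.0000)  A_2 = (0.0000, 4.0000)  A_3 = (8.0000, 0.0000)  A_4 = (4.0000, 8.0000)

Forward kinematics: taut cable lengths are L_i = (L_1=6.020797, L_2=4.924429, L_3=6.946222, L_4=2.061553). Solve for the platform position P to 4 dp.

(4.5000, 6.0000)

each cable: (A_i−P)·(A_i−P) = L_i²; let c_i = ‖A_i‖²−L_i²
c_1 = 16.0000+0.0000−36.2500 = -20.2500
row 1: 8.0000x − 8.0000y = -12.0000  (c_2=-8.2500)
row 2: -8.0000x + 0.0000y = -36.0000  (c_3=15.7500)
row 3: 0.0000x − 16.0000y = -96.0000  (c_4=75.7500)
Cramer on rows 1–2 → x = 4.5000, y = 6.0000
check cable 4: ‖A_4−P‖² = 4.2500 ≈ L_4² = 4.2500 ✓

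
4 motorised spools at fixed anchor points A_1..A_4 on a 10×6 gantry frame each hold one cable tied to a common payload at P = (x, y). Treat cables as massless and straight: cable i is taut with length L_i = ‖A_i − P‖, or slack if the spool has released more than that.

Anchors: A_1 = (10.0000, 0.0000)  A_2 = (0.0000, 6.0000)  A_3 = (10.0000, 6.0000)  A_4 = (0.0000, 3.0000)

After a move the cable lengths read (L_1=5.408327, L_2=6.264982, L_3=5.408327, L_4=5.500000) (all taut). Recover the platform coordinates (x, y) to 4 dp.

each cable: (A_i−P)·(A_i−P) = L_i²; let k_i = ‖A_i‖²−L_i²
k_1 = 100.0000+0.0000−29.2500 = 70.7500
row 1: 20.0000x − 12.0000y = 74.0000  (k_2=-3.2500)
row 2: 0.0000x − 12.0000y = -36.0000  (k_3=106.7500)
row 3: 20.0000x − 6.0000y = 92.0000  (k_4=-21.2500)
Cramer on rows 1–2 → x = 5.5000, y = 3.0000
check cable 4: ‖A_4−P‖² = 30.2500 ≈ L_4² = 30.2500 ✓

(5.5000, 3.0000)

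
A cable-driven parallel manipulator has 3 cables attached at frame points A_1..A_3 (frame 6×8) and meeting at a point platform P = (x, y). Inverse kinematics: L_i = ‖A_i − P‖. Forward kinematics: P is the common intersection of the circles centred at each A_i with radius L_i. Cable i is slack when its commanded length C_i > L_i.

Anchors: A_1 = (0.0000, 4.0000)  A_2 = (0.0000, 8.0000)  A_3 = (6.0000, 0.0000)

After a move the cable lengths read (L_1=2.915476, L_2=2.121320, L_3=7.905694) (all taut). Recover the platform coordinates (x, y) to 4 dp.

expand ‖A_i−P‖²=L_i² and subtract eq 1 (q_i ≔ ‖A_i‖²−L_i²)
q_1 = 0.0000+16.0000−8.5000 = 7.5000
eq1−eq2 → [0.0000  -8.0000]·P = -52.0000
eq1−eq3 → [-12.0000  8.0000]·P = 34.0000
2×2 solve → P = (1.5000, 6.5000)

(1.5000, 6.5000)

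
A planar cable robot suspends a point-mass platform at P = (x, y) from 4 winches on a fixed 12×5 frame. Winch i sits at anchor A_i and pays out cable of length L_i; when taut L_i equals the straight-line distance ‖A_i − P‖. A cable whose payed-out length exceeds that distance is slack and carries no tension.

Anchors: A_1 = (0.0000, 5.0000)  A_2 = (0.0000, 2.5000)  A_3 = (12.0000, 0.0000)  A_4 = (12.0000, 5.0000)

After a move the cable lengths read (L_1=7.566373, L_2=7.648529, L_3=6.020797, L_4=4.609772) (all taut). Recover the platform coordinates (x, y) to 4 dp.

(7.5000, 4.0000)

expand ‖A_i−P‖²=L_i² and subtract eq 1 (q_i ≔ ‖A_i‖²−L_i²)
q_1 = 0.0000+25.0000−57.2500 = -32.2500
eq1−eq2 → [0.0000  5.0000]·P = 20.0000
eq1−eq3 → [-24.0000  10.0000]·P = -140.0000
eq1−eq4 → [-24.0000  0.0000]·P = -180.0000
2×2 solve → P = (7.5000, 4.0000)
check cable 4: ‖A_4−P‖² = 21.2500 ≈ L_4² = 21.2500 ✓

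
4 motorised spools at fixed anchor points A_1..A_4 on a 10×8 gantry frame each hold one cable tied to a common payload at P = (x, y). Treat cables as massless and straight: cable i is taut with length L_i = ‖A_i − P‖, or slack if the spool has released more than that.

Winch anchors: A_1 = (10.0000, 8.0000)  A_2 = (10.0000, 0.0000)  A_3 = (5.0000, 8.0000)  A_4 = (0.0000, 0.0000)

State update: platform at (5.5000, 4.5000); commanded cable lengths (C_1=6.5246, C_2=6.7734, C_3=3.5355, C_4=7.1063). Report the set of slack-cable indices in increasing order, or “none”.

i=1: geometric 5.7009 vs commanded 6.5246 ⇒ slack
i=2: geometric 6.3640 vs commanded 6.7734 ⇒ slack
i=3: geometric 3.5355 vs commanded 3.5355 ⇒ taut
i=4: geometric 7.1063 vs commanded 7.1063 ⇒ taut

1, 2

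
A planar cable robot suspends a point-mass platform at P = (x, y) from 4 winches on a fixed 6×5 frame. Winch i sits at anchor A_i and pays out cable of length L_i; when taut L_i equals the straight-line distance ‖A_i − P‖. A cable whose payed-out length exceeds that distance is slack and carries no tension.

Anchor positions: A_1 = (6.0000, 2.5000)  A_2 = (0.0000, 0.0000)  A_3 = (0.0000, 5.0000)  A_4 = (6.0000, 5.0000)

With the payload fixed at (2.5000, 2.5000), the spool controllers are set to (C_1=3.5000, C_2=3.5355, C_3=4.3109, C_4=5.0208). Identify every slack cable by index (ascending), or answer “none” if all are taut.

cable 1: L_1 = ‖A_1−P‖ = 3.5000;  C_1 = 3.5000 → taut
cable 2: L_2 = ‖A_2−P‖ = 3.5355;  C_2 = 3.5355 → taut
cable 3: L_3 = ‖A_3−P‖ = 3.5355;  C_3 = 4.3109 → slack
cable 4: L_4 = ‖A_4−P‖ = 4.3012;  C_4 = 5.0208 → slack

3, 4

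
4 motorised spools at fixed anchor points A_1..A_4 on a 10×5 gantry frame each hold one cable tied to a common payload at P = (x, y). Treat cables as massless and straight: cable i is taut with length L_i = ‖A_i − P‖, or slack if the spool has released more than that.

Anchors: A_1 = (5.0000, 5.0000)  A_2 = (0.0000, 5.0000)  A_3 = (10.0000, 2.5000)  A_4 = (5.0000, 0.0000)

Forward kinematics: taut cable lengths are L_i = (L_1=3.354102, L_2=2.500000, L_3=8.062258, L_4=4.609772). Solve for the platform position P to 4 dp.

(2.0000, 3.5000)

expand ‖A_i−P‖²=L_i² and subtract eq 1 (c_i ≔ ‖A_i‖²−L_i²)
c_1 = 25.0000+25.0000−11.2500 = 38.7500
eq1−eq2 → [10.0000  0.0000]·P = 20.0000
eq1−eq3 → [-10.0000  5.0000]·P = -2.5000
eq1−eq4 → [0.0000  10.0000]·P = 35.0000
2×2 solve → P = (2.0000, 3.5000)
check cable 4: ‖A_4−P‖² = 21.2500 ≈ L_4² = 21.2500 ✓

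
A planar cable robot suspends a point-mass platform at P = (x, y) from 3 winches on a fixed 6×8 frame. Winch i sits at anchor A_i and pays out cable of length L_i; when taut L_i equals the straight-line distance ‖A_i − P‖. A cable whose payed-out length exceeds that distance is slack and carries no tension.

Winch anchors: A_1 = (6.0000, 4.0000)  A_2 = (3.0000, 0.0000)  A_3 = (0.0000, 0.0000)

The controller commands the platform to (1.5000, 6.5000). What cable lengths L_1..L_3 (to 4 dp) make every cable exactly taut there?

cable 1: Δx=4.5000, Δy=-2.5000; L_1 = √(Δx²+Δy²) = 5.1478
cable 2: Δx=1.5000, Δy=-6.5000; L_2 = √(Δx²+Δy²) = 6.6708
cable 3: Δx=-1.5000, Δy=-6.5000; L_3 = √(Δx²+Δy²) = 6.6708

(5.1478, 6.6708, 6.6708)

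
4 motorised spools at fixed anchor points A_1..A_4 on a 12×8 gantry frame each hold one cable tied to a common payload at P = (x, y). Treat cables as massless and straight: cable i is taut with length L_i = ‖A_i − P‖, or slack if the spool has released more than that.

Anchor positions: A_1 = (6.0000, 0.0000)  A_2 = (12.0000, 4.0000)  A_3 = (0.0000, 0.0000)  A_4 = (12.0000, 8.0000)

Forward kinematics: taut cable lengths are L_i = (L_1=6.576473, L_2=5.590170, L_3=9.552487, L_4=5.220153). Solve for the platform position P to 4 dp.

each cable: (A_i−P)·(A_i−P) = L_i²; let k_i = ‖A_i‖²−L_i²
k_1 = 36.0000+0.0000−43.2500 = -7.2500
row 1: -12.0000x − 8.0000y = -136.0000  (k_2=128.7500)
row 2: 12.0000x + 0.0000y = 84.0000  (k_3=-91.2500)
row 3: -12.0000x − 16.0000y = -188.0000  (k_4=180.7500)
Cramer on rows 1–2 → x = 7.0000, y = 6.5000
check cable 4: ‖A_4−P‖² = 27.2500 ≈ L_4² = 27.2500 ✓

(7.0000, 6.5000)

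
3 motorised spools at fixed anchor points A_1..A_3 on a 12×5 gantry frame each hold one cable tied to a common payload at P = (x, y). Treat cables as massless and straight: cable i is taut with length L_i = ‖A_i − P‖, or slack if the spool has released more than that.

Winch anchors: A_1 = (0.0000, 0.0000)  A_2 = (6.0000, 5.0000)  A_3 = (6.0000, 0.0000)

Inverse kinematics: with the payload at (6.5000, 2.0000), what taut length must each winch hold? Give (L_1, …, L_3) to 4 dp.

cable 1: Δx=-6.5000, Δy=-2.0000; L_1 = √(Δx²+Δy²) = 6.8007
cable 2: Δx=-0.5000, Δy=3.0000; L_2 = √(Δx²+Δy²) = 3.0414
cable 3: Δx=-0.5000, Δy=-2.0000; L_3 = √(Δx²+Δy²) = 2.0616

(6.8007, 3.0414, 2.0616)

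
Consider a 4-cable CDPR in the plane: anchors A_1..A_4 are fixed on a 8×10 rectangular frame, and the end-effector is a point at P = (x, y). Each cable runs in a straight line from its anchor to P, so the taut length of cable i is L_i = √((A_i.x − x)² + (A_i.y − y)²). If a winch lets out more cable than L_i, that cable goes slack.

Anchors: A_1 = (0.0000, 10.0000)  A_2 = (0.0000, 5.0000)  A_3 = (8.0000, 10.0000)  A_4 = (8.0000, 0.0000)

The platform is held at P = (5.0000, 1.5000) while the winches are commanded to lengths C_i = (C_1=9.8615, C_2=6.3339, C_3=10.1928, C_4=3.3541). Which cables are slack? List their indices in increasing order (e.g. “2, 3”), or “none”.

cable 1: L_1 = ‖A_1−P‖ = 9.8615;  C_1 = 9.8615 → taut
cable 2: L_2 = ‖A_2−P‖ = 6.1033;  C_2 = 6.3339 → slack
cable 3: L_3 = ‖A_3−P‖ = 9.0139;  C_3 = 10.1928 → slack
cable 4: L_4 = ‖A_4−P‖ = 3.3541;  C_4 = 3.3541 → taut

2, 3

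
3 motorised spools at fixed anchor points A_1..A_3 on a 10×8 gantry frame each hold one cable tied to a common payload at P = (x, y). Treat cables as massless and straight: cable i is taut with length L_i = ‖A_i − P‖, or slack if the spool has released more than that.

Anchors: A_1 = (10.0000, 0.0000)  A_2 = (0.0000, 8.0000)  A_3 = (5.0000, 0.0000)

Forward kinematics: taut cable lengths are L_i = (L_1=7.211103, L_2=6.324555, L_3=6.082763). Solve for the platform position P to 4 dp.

(6.0000, 6.0000)

each cable: (A_i−P)·(A_i−P) = L_i²; let c_i = ‖A_i‖²−L_i²
c_1 = 100.0000+0.0000−52.0000 = 48.0000
row 1: 20.0000x − 16.0000y = 24.0000  (c_2=24.0000)
row 2: 10.0000x + 0.0000y = 60.0000  (c_3=-12.0000)
Cramer on rows 1–2 → x = 6.0000, y = 6.0000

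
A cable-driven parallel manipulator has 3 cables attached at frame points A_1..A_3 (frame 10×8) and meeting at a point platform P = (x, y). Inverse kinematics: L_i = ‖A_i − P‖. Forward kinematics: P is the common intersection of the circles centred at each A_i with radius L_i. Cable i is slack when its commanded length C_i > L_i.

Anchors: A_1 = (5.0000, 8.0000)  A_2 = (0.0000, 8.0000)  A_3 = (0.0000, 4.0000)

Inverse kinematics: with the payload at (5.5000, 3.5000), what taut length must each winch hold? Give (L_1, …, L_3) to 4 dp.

(4.5277, 7.1063, 5.5227)

cable 1: Δx=-0.5000, Δy=4.5000; L_1 = √(Δx²+Δy²) = 4.5277
cable 2: Δx=-5.5000, Δy=4.5000; L_2 = √(Δx²+Δy²) = 7.1063
cable 3: Δx=-5.5000, Δy=0.5000; L_3 = √(Δx²+Δy²) = 5.5227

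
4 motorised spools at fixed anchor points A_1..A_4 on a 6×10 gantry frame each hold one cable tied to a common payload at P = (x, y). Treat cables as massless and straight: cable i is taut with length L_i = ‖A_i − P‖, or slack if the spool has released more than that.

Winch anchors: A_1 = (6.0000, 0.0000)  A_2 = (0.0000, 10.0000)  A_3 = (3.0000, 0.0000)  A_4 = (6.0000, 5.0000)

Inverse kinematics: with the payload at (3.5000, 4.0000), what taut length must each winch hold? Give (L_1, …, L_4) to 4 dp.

cable 1: Δx=2.5000, Δy=-4.0000; L_1 = √(Δx²+Δy²) = 4.7170
cable 2: Δx=-3.5000, Δy=6.0000; L_2 = √(Δx²+Δy²) = 6.9462
cable 3: Δx=-0.5000, Δy=-4.0000; L_3 = √(Δx²+Δy²) = 4.0311
cable 4: Δx=2.5000, Δy=1.0000; L_4 = √(Δx²+Δy²) = 2.6926

(4.7170, 6.9462, 4.0311, 2.6926)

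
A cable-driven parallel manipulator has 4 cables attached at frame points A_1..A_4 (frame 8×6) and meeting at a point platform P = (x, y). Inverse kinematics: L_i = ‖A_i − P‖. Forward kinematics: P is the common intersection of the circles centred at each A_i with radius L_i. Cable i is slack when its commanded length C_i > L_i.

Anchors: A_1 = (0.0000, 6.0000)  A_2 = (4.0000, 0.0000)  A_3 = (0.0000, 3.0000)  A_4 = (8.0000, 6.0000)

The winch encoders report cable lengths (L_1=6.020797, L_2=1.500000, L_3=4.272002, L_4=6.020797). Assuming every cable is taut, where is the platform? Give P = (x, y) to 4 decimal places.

(4.0000, 1.5000)

each cable: (A_i−P)·(A_i−P) = L_i²; let q_i = ‖A_i‖²−L_i²
q_1 = 0.0000+36.0000−36.2500 = -0.2500
row 1: -8.0000x + 12.0000y = -14.0000  (q_2=13.7500)
row 2: 0.0000x + 6.0000y = 9.0000  (q_3=-9.2500)
row 3: -16.0000x + 0.0000y = -64.0000  (q_4=63.7500)
Cramer on rows 1–2 → x = 4.0000, y = 1.5000
check cable 4: ‖A_4−P‖² = 36.2500 ≈ L_4² = 36.2500 ✓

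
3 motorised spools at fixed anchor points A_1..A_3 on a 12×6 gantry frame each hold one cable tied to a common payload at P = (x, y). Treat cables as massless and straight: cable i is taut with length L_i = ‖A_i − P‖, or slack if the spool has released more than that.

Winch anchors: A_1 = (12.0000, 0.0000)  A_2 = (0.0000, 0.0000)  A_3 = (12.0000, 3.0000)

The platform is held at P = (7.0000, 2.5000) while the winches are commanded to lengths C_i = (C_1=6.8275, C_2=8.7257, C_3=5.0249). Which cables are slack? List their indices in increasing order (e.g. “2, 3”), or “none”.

cable 1: √((5.0000)²+(-2.5000)²)=5.5902, C_1=6.8275: slack
cable 2: √((-7.0000)²+(-2.5000)²)=7.4330, C_2=8.7257: slack
cable 3: √((5.0000)²+(0.5000)²)=5.0249, C_3=5.0249: taut

1, 2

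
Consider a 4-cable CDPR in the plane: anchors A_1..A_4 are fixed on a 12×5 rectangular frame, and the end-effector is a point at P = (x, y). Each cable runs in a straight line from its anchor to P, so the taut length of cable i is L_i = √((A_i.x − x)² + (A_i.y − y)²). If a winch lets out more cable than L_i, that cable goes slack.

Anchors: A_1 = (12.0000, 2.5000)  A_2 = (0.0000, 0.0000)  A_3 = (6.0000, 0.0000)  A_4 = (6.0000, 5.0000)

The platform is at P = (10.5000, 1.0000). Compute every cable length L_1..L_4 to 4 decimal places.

(2.1213, 10.5475, 4.6098, 6.0208)

L_1 = √((12.0000−10.5000)² + (2.5000−1.0000)²) = 2.1213
L_2 = √((0.0000−10.5000)² + (0.0000−1.0000)²) = 10.5475
L_3 = √((6.0000−10.5000)² + (0.0000−1.0000)²) = 4.6098
L_4 = √((6.0000−10.5000)² + (5.0000−1.0000)²) = 6.0208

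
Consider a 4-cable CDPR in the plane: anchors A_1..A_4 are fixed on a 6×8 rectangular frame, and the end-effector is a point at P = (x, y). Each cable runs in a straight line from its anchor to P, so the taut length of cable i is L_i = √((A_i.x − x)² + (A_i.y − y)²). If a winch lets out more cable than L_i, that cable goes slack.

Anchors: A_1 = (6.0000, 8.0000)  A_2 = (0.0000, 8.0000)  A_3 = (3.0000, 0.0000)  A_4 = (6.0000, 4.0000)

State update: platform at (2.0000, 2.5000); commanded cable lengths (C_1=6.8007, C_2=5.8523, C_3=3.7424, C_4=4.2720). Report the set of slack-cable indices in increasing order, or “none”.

cable 1: √((4.0000)²+(5.5000)²)=6.8007, C_1=6.8007: taut
cable 2: √((-2.0000)²+(5.5000)²)=5.8523, C_2=5.8523: taut
cable 3: √((1.0000)²+(-2.5000)²)=2.6926, C_3=3.7424: slack
cable 4: √((4.0000)²+(1.5000)²)=4.2720, C_4=4.2720: taut

3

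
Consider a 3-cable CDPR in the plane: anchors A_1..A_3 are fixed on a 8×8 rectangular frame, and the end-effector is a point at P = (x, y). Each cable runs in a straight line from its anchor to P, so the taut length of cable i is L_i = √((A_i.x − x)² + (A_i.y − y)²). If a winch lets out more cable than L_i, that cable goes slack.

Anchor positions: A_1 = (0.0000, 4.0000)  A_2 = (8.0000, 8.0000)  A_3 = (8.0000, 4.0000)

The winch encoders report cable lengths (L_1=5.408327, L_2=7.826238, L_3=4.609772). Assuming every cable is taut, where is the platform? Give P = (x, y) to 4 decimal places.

(4.5000, 1.0000)

expand ‖A_i−P‖²=L_i² and subtract eq 1 (q_i ≔ ‖A_i‖²−L_i²)
q_1 = 0.0000+16.0000−29.2500 = -13.2500
eq1−eq2 → [-16.0000  -8.0000]·P = -80.0000
eq1−eq3 → [-16.0000  0.0000]·P = -72.0000
2×2 solve → P = (4.5000, 1.0000)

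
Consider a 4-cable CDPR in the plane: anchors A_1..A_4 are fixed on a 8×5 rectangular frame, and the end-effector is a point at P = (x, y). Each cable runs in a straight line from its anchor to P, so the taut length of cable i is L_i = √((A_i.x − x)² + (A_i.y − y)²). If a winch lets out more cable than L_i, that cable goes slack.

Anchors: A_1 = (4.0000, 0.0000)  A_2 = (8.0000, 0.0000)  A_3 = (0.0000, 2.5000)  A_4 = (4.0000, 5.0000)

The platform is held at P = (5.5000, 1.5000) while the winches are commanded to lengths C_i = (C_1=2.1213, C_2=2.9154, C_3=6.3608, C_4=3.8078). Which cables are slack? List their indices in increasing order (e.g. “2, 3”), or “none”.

3

cable 1: √((-1.5000)²+(-1.5000)²)=2.1213, C_1=2.1213: taut
cable 2: √((2.5000)²+(-1.5000)²)=2.9155, C_2=2.9154: taut
cable 3: √((-5.5000)²+(1.0000)²)=5.5902, C_3=6.3608: slack
cable 4: √((-1.5000)²+(3.5000)²)=3.8079, C_4=3.8078: taut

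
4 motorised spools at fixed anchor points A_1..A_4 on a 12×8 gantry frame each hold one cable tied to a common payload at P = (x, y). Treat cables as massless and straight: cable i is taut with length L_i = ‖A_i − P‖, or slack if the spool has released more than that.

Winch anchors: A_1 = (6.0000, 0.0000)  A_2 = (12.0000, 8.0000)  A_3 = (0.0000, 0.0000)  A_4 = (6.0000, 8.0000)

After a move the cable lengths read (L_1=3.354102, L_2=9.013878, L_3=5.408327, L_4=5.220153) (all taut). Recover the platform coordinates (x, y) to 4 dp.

each cable: (A_i−P)·(A_i−P) = L_i²; let q_i = ‖A_i‖²−L_i²
q_1 = 36.0000+0.0000−11.2500 = 24.7500
row 1: -12.0000x − 16.0000y = -102.0000  (q_2=126.7500)
row 2: 12.0000x + 0.0000y = 54.0000  (q_3=-29.2500)
row 3: 0.0000x − 16.0000y = -48.0000  (q_4=72.7500)
Cramer on rows 1–2 → x = 4.5000, y = 3.0000
check cable 4: ‖A_4−P‖² = 27.2500 ≈ L_4² = 27.2500 ✓

(4.5000, 3.0000)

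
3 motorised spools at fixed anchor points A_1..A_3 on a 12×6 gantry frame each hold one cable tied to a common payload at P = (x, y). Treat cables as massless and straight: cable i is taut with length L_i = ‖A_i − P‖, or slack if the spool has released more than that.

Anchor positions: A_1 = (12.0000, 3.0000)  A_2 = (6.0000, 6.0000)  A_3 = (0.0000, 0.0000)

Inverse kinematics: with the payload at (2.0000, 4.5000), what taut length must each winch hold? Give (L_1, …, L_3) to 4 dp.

L_1 = √((12.0000−2.0000)² + (3.0000−4.5000)²) = 10.1119
L_2 = √((6.0000−2.0000)² + (6.0000−4.5000)²) = 4.2720
L_3 = √((0.0000−2.0000)² + (0.0000−4.5000)²) = 4.9244

(10.1119, 4.2720, 4.9244)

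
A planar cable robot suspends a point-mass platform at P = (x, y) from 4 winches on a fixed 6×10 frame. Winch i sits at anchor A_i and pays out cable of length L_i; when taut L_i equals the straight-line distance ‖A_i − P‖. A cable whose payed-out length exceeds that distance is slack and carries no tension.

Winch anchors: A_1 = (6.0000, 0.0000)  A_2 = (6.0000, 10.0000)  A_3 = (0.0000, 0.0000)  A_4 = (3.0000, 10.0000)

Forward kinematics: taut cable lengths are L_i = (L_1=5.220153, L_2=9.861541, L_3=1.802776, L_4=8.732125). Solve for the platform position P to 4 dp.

each cable: (A_i−P)·(A_i−P) = L_i²; let q_i = ‖A_i‖²−L_i²
q_1 = 36.0000+0.0000−27.2500 = 8.7500
row 1: 0.0000x − 20.0000y = -30.0000  (q_2=38.7500)
row 2: 12.0000x + 0.0000y = 12.0000  (q_3=-3.2500)
row 3: 6.0000x − 20.0000y = -24.0000  (q_4=32.7500)
Cramer on rows 1–2 → x = 1.0000, y = 1.5000
check cable 4: ‖A_4−P‖² = 76.2500 ≈ L_4² = 76.2500 ✓

(1.0000, 1.5000)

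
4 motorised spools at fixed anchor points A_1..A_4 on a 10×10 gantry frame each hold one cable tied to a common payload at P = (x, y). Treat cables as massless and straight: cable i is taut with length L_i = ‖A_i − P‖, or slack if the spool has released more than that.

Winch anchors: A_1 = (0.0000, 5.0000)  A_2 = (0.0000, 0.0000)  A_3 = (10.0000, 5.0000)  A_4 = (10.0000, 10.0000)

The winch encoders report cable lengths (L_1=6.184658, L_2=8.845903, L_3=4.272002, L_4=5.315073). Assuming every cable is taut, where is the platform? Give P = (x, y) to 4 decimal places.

(6.0000, 6.5000)

each cable: (A_i−P)·(A_i−P) = L_i²; let q_i = ‖A_i‖²−L_i²
q_1 = 0.0000+25.0000−38.2500 = -13.2500
row 1: 0.0000x + 10.0000y = 65.0000  (q_2=-78.2500)
row 2: -20.0000x + 0.0000y = -120.0000  (q_3=106.7500)
row 3: -20.0000x − 10.0000y = -185.0000  (q_4=171.7500)
Cramer on rows 1–2 → x = 6.0000, y = 6.5000
check cable 4: ‖A_4−P‖² = 28.2500 ≈ L_4² = 28.2500 ✓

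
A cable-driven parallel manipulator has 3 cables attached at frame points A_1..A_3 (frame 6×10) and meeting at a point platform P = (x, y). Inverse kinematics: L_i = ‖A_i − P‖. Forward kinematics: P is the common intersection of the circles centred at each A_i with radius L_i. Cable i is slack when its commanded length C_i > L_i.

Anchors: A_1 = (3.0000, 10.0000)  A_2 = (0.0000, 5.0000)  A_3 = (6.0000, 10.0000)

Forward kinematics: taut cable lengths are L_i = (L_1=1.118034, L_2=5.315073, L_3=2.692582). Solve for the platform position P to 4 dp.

(3.5000, 9.0000)

expand ‖A_i−P‖²=L_i² and subtract eq 1 (q_i ≔ ‖A_i‖²−L_i²)
q_1 = 9.0000+100.0000−1.2500 = 107.7500
eq1−eq2 → [6.0000  10.0000]·P = 111.0000
eq1−eq3 → [-6.0000  0.0000]·P = -21.0000
2×2 solve → P = (3.5000, 9.0000)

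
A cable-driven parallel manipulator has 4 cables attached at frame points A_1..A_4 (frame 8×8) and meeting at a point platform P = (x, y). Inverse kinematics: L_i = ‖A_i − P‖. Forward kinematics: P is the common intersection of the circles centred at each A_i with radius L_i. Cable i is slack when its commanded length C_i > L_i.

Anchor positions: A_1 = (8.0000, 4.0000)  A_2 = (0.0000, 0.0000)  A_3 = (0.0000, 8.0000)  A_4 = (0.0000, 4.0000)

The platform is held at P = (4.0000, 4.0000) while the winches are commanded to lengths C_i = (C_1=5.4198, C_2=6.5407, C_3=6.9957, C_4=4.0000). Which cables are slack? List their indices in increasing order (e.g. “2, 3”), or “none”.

1, 2, 3

cable 1: L_1 = ‖A_1−P‖ = 4.0000;  C_1 = 5.4198 → slack
cable 2: L_2 = ‖A_2−P‖ = 5.6569;  C_2 = 6.5407 → slack
cable 3: L_3 = ‖A_3−P‖ = 5.6569;  C_3 = 6.9957 → slack
cable 4: L_4 = ‖A_4−P‖ = 4.0000;  C_4 = 4.0000 → taut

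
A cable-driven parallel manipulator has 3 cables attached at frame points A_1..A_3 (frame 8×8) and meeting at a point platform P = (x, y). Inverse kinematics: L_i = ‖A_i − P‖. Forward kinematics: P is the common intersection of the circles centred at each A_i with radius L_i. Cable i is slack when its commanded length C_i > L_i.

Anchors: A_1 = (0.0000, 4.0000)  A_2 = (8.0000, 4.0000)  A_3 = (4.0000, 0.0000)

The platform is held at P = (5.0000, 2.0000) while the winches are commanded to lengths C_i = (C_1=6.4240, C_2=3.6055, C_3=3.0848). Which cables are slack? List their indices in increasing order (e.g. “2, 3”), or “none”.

1, 3

cable 1: L_1 = ‖A_1−P‖ = 5.3852;  C_1 = 6.4240 → slack
cable 2: L_2 = ‖A_2−P‖ = 3.6056;  C_2 = 3.6055 → taut
cable 3: L_3 = ‖A_3−P‖ = 2.2361;  C_3 = 3.0848 → slack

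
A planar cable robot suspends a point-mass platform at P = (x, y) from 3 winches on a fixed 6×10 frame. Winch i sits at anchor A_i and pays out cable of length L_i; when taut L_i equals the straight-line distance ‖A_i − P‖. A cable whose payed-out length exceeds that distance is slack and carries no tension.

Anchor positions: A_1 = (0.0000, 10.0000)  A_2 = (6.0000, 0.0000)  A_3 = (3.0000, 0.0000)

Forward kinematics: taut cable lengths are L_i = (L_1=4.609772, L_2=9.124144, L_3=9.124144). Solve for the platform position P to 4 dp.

(4.5000, 9.0000)

each cable: (A_i−P)·(A_i−P) = L_i²; let q_i = ‖A_i‖²−L_i²
q_1 = 0.0000+100.0000−21.2500 = 78.7500
row 1: -12.0000x + 20.0000y = 126.0000  (q_2=-47.2500)
row 2: -6.0000x + 20.0000y = 153.0000  (q_3=-74.2500)
Cramer on rows 1–2 → x = 4.5000, y = 9.0000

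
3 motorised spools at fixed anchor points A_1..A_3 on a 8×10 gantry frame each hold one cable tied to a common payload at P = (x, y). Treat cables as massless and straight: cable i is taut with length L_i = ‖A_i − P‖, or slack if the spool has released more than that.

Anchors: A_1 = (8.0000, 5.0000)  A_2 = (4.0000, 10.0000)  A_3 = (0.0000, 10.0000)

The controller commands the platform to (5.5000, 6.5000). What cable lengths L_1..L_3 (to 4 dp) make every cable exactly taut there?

(2.9155, 3.8079, 6.5192)

L_1 = √((8.0000−5.5000)² + (5.0000−6.5000)²) = 2.9155
L_2 = √((4.0000−5.5000)² + (10.0000−6.5000)²) = 3.8079
L_3 = √((0.0000−5.5000)² + (10.0000−6.5000)²) = 6.5192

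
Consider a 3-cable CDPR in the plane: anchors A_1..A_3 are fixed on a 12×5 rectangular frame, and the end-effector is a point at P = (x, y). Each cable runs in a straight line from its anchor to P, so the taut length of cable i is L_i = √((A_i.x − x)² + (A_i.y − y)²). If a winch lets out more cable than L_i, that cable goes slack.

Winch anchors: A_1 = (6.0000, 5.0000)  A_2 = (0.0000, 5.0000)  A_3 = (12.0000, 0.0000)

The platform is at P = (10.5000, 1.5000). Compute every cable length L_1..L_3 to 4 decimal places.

(5.7009, 11.0680, 2.1213)

cable 1: Δx=-4.5000, Δy=3.5000; L_1 = √(Δx²+Δy²) = 5.7009
cable 2: Δx=-10.5000, Δy=3.5000; L_2 = √(Δx²+Δy²) = 11.0680
cable 3: Δx=1.5000, Δy=-1.5000; L_3 = √(Δx²+Δy²) = 2.1213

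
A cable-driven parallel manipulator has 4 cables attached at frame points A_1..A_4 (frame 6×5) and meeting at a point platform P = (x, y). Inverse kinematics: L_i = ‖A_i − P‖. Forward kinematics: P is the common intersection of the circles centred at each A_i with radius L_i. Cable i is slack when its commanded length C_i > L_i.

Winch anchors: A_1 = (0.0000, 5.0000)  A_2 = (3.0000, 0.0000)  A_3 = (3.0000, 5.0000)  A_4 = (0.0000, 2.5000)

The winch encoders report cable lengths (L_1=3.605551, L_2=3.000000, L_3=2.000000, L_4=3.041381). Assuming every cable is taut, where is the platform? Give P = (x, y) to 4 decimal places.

(3.0000, 3.0000)

each cable: (A_i−P)·(A_i−P) = L_i²; let c_i = ‖A_i‖²−L_i²
c_1 = 0.0000+25.0000−13.0000 = 12.0000
row 1: -6.0000x + 10.0000y = 12.0000  (c_2=0.0000)
row 2: -6.0000x + 0.0000y = -18.0000  (c_3=30.0000)
row 3: 0.0000x + 5.0000y = 15.0000  (c_4=-3.0000)
Cramer on rows 1–2 → x = 3.0000, y = 3.0000
check cable 4: ‖A_4−P‖² = 9.2500 ≈ L_4² = 9.2500 ✓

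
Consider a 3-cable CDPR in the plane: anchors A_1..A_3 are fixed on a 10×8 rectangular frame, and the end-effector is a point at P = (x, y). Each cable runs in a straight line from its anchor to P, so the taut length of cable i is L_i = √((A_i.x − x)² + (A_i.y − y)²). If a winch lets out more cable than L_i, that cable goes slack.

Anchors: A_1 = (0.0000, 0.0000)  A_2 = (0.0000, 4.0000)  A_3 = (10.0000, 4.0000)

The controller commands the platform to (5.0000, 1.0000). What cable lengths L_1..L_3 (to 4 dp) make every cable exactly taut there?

(5.0990, 5.8310, 5.8310)

cable 1: Δx=-5.0000, Δy=-1.0000; L_1 = √(Δx²+Δy²) = 5.0990
cable 2: Δx=-5.0000, Δy=3.0000; L_2 = √(Δx²+Δy²) = 5.8310
cable 3: Δx=5.0000, Δy=3.0000; L_3 = √(Δx²+Δy²) = 5.8310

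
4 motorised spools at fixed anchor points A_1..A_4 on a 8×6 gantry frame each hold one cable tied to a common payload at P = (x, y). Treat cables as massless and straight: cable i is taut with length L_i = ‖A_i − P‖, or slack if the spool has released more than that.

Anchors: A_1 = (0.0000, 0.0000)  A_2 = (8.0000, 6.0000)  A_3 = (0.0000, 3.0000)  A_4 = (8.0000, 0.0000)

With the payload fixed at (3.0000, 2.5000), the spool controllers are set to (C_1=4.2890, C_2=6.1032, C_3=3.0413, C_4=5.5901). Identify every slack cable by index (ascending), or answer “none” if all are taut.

i=1: geometric 3.9051 vs commanded 4.2890 ⇒ slack
i=2: geometric 6.1033 vs commanded 6.1032 ⇒ taut
i=3: geometric 3.0414 vs commanded 3.0413 ⇒ taut
i=4: geometric 5.5902 vs commanded 5.5901 ⇒ taut

1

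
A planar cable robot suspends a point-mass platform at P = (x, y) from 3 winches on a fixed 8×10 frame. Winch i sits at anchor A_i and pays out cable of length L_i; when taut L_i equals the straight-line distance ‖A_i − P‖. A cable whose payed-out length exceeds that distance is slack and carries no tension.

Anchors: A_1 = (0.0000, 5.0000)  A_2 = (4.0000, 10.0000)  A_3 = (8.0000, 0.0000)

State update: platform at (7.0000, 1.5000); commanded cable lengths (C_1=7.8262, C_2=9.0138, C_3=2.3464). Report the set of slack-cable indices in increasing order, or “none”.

3

cable 1: L_1 = ‖A_1−P‖ = 7.8262;  C_1 = 7.8262 → taut
cable 2: L_2 = ‖A_2−P‖ = 9.0139;  C_2 = 9.0138 → taut
cable 3: L_3 = ‖A_3−P‖ = 1.8028;  C_3 = 2.3464 → slack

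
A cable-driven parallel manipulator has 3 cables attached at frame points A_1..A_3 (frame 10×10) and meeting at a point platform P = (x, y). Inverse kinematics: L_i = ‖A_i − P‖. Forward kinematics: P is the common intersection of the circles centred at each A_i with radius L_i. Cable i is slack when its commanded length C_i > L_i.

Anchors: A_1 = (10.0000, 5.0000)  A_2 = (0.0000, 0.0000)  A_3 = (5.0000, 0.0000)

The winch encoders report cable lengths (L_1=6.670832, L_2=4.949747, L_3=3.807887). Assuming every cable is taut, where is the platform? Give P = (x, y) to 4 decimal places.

each cable: (A_i−P)·(A_i−P) = L_i²; let k_i = ‖A_i‖²−L_i²
k_1 = 100.0000+25.0000−44.5000 = 80.5000
row 1: 20.0000x + 10.0000y = 105.0000  (k_2=-24.5000)
row 2: 10.0000x + 10.0000y = 70.0000  (k_3=10.5000)
Cramer on rows 1–2 → x = 3.5000, y = 3.5000

(3.5000, 3.5000)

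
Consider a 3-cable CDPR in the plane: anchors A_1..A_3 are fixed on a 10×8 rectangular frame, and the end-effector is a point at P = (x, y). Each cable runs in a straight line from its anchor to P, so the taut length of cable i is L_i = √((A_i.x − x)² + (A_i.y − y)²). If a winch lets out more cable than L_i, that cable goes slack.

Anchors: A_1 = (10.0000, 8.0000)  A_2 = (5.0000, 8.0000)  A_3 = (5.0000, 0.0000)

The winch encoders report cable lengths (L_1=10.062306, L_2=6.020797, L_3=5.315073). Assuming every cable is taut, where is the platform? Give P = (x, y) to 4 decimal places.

(1.0000, 3.5000)

each cable: (A_i−P)·(A_i−P) = L_i²; let q_i = ‖A_i‖²−L_i²
q_1 = 100.0000+64.0000−101.2500 = 62.7500
row 1: 10.0000x + 0.0000y = 10.0000  (q_2=52.7500)
row 2: 10.0000x + 16.0000y = 66.0000  (q_3=-3.2500)
Cramer on rows 1–2 → x = 1.0000, y = 3.5000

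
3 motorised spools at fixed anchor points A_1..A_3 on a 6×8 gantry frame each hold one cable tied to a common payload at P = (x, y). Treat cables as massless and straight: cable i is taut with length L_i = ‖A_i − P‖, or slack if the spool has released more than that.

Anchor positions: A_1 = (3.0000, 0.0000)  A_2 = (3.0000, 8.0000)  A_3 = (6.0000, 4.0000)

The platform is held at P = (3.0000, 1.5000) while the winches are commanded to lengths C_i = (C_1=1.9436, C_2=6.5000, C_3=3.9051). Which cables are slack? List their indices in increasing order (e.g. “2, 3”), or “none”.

1

cable 1: L_1 = ‖A_1−P‖ = 1.5000;  C_1 = 1.9436 → slack
cable 2: L_2 = ‖A_2−P‖ = 6.5000;  C_2 = 6.5000 → taut
cable 3: L_3 = ‖A_3−P‖ = 3.9051;  C_3 = 3.9051 → taut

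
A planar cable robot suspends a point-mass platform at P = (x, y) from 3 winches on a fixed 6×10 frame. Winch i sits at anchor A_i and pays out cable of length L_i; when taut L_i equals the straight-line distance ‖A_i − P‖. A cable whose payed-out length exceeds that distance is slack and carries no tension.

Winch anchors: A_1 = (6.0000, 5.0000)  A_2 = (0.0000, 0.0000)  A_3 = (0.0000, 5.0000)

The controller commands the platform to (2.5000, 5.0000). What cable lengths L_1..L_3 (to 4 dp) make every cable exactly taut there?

(3.5000, 5.5902, 2.5000)

cable 1: Δx=3.5000, Δy=0.0000; L_1 = √(Δx²+Δy²) = 3.5000
cable 2: Δx=-2.5000, Δy=-5.0000; L_2 = √(Δx²+Δy²) = 5.5902
cable 3: Δx=-2.5000, Δy=0.0000; L_3 = √(Δx²+Δy²) = 2.5000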